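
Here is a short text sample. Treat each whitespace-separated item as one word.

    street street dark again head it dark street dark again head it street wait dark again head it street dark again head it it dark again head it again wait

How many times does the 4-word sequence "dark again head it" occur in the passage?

5

Scanning the 27 overlapping 4-gram windows for "dark again head it":
  position 3–6: dark again head it
  position 9–12: dark again head it
  position 15–18: dark again head it
  position 20–23: dark again head it
  position 25–28: dark again head it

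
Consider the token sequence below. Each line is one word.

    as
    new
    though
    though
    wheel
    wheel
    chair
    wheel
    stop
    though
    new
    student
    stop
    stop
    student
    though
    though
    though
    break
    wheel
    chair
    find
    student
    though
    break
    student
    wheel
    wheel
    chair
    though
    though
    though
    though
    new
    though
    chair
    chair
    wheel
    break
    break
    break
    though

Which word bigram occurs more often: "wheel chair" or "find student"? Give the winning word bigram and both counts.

"wheel chair" (3 vs 1)

"wheel chair": 3 occurrences
"find student": 1 occurrence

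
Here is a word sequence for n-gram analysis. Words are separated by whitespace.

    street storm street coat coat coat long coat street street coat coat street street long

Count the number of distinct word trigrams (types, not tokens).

11

15 tokens → 13 trigram windows in total.
Repeated trigrams (each contributes count−1 duplicates):
  coat street street: 2
  street coat coat: 2
2 duplicate windows → 13 − 2 = 11 distinct.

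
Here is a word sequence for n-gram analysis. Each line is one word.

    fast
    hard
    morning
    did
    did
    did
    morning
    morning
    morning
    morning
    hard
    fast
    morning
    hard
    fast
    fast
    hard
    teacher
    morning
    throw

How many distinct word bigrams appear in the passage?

20 tokens → 19 bigram windows in total.
Repeated bigrams (each contributes count−1 duplicates):
  morning morning: 3
  did did: 2
  fast hard: 2
  hard fast: 2
  morning hard: 2
6 duplicate windows → 19 − 6 = 13 distinct.

13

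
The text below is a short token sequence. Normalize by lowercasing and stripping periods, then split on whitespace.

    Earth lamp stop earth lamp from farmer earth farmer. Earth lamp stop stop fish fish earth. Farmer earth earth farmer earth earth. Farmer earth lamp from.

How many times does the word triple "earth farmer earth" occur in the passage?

4

Scanning the 24 overlapping trigram windows for "earth farmer earth":
  position 8–10: earth farmer earth
  position 16–18: earth farmer earth
  position 19–21: earth farmer earth
  position 22–24: earth farmer earth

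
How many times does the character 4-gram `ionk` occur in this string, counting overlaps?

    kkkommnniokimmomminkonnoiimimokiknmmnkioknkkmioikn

0

Sliding a length-4 window over the 50 characters (47 positions):
  (no match at any position)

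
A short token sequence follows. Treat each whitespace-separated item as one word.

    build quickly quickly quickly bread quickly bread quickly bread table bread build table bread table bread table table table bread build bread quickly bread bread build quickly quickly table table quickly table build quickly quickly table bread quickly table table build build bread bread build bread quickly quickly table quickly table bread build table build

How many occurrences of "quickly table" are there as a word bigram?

6

Scanning the 54 overlapping bigram windows for "quickly table":
  position 28–29: quickly table
  position 31–32: quickly table
  position 35–36: quickly table
  position 38–39: quickly table
  position 48–49: quickly table
  position 50–51: quickly table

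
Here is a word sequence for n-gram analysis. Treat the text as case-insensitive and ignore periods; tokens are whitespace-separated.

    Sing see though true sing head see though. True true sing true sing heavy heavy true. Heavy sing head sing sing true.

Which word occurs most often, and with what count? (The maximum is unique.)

"sing", 7 times

Unigram frequencies (highest first):
  sing: 7
  true: 6
  heavy: 3
  see: 2
  though: 2
  head: 2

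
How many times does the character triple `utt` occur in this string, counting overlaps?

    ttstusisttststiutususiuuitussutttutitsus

1

Sliding a length-3 window over the 40 characters (38 positions):
  position 30–32: utt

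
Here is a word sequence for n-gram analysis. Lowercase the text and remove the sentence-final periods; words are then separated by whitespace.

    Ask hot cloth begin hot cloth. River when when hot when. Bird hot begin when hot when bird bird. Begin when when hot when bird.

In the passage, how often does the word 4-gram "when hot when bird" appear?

Scanning the 22 overlapping 4-gram windows for "when hot when bird":
  position 9–12: when hot when bird
  position 15–18: when hot when bird
  position 22–25: when hot when bird

3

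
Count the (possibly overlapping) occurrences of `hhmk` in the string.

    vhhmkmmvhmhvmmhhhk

1

Sliding a length-4 window over the 18 characters (15 positions):
  position 2–5: hhmk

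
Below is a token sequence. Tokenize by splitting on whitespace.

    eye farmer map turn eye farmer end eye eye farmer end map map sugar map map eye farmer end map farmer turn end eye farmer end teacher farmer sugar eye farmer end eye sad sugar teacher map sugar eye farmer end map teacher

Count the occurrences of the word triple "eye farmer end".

6

Scanning the 41 overlapping trigram windows for "eye farmer end":
  position 5–7: eye farmer end
  position 9–11: eye farmer end
  position 17–19: eye farmer end
  position 24–26: eye farmer end
  position 30–32: eye farmer end
  position 39–41: eye farmer end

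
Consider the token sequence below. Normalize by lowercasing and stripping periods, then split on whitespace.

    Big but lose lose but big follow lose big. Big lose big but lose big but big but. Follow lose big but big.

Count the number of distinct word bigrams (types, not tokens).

11

23 tokens → 22 bigram windows in total.
Repeated bigrams (each contributes count−1 duplicates):
  big but: 5
  lose big: 4
  but big: 3
  but lose: 2
  follow lose: 2
11 duplicate windows → 22 − 11 = 11 distinct.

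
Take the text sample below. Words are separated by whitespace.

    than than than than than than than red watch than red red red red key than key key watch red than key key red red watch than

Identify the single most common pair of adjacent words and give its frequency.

"than than", 6 times

Bigram frequencies (highest first):
  than than: 6
  red red: 4
  than red: 2
  red watch: 2
  watch than: 2
  than key: 2
  … (7 more, each ≤ 2)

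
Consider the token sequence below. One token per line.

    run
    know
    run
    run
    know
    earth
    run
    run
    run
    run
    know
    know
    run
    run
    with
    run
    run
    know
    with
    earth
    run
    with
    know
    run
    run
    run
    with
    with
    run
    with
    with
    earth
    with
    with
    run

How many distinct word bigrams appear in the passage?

13

35 tokens → 34 bigram windows in total.
Repeated bigrams (each contributes count−1 duplicates):
  run run: 8
  run know: 4
  run with: 4
  know run: 3
  with run: 3
  with with: 3
  earth run: 2
  with earth: 2
21 duplicate windows → 34 − 21 = 13 distinct.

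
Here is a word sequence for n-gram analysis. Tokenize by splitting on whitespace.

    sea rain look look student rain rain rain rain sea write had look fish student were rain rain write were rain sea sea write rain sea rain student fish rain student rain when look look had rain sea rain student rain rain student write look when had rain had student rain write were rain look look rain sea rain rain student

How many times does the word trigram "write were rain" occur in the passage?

2

Scanning the 59 overlapping trigram windows for "write were rain":
  position 19–21: write were rain
  position 52–54: write were rain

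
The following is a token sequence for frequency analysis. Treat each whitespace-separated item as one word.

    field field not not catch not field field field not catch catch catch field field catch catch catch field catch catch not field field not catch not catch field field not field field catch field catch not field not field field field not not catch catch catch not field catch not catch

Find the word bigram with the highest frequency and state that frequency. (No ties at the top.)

"field field", 9 times

Bigram frequencies (highest first):
  field field: 9
  catch catch: 7
  field not: 6
  not catch: 6
  catch not: 6
  not field: 6
  … (3 more, each ≤ 5)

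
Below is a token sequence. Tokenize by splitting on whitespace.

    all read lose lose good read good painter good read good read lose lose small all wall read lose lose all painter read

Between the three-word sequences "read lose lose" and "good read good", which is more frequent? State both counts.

"read lose lose": 3 occurrences
"good read good": 2 occurrences

"read lose lose" (3 vs 2)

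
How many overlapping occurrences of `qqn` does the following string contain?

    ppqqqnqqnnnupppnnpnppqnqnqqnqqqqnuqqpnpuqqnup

Sliding a length-3 window over the 45 characters (43 positions):
  position 4–6: qqn
  position 7–9: qqn
  position 26–28: qqn
  position 31–33: qqn
  position 41–43: qqn

5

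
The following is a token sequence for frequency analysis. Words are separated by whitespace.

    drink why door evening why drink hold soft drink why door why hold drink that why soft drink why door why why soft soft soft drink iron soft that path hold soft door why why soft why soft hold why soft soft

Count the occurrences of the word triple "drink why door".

Scanning the 40 overlapping trigram windows for "drink why door":
  position 1–3: drink why door
  position 9–11: drink why door
  position 18–20: drink why door

3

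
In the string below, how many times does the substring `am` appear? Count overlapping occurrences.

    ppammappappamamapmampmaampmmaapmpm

Sliding a length-2 window over the 34 characters (33 positions):
  position 3–4: am
  position 12–13: am
  position 14–15: am
  position 19–20: am
  position 24–25: am

5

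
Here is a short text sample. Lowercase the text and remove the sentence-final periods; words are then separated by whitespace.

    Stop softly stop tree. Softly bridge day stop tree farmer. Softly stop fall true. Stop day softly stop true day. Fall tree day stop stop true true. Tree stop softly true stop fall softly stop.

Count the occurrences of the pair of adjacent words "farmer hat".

0

Scanning the 34 overlapping bigram windows for "farmer hat":
  (none found)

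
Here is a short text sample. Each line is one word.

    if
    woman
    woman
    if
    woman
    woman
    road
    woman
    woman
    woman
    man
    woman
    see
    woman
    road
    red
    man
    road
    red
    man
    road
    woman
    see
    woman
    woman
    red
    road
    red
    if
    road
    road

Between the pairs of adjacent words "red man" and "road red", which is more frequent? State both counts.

"road red" (3 vs 2)

"red man": 2 occurrences
"road red": 3 occurrences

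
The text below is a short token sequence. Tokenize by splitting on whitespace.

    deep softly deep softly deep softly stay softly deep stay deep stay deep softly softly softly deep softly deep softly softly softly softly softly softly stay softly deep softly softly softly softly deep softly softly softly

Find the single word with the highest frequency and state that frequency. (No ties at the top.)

Unigram frequencies (highest first):
  softly: 22
  deep: 10
  stay: 4

"softly", 22 times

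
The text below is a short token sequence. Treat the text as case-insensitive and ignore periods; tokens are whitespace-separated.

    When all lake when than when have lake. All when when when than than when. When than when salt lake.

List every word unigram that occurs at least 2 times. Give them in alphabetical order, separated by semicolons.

Unigram counts meeting the condition (at least 2 times):
  all: 2
  lake: 3
  than: 4
  when: 9

all; lake; than; when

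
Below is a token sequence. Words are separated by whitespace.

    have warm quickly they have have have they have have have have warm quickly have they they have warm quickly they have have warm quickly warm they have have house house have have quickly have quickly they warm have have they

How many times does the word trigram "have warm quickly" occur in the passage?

4

Scanning the 39 overlapping trigram windows for "have warm quickly":
  position 1–3: have warm quickly
  position 12–14: have warm quickly
  position 18–20: have warm quickly
  position 23–25: have warm quickly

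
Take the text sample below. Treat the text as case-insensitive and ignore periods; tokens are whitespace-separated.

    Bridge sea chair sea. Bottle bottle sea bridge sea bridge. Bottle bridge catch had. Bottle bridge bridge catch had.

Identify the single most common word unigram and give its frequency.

"bridge", 6 times

Unigram frequencies (highest first):
  bridge: 6
  sea: 4
  bottle: 4
  catch: 2
  had: 2
  chair: 1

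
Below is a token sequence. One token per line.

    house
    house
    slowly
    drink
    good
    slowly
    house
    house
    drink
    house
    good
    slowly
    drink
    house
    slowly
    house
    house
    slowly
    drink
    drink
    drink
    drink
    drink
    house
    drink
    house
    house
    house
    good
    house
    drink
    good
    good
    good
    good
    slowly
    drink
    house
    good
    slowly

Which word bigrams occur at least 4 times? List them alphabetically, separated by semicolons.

Bigram counts meeting the condition (at least 4 times):
  drink drink: 4
  drink house: 5
  good slowly: 4
  house house: 5
  slowly drink: 4

drink drink; drink house; good slowly; house house; slowly drink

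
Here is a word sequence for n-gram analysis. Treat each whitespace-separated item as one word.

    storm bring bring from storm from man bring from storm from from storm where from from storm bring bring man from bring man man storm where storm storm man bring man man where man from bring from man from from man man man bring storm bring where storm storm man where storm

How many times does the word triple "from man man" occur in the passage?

1

Scanning the 50 overlapping trigram windows for "from man man":
  position 40–42: from man man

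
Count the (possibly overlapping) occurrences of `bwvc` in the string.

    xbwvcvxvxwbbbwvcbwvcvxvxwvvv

3

Sliding a length-4 window over the 28 characters (25 positions):
  position 2–5: bwvc
  position 13–16: bwvc
  position 17–20: bwvc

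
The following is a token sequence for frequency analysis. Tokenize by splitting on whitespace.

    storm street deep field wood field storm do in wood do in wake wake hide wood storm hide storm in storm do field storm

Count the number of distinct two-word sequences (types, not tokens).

24 tokens → 23 bigram windows in total.
Repeated bigrams (each contributes count−1 duplicates):
  do in: 2
  field storm: 2
  storm do: 2
3 duplicate windows → 23 − 3 = 20 distinct.

20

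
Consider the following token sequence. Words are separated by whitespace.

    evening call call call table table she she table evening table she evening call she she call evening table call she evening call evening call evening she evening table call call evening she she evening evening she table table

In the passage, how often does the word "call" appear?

Scanning the 39 tokens for "call":
  position 2: call
  position 3: call
  position 4: call
  position 14: call
  position 17: call
  position 20: call
  position 23: call
  position 25: call
  position 30: call
  position 31: call

10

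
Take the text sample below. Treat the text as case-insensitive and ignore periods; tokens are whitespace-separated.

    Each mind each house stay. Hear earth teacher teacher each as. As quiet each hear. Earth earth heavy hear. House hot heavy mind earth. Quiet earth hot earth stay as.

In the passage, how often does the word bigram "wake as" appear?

0

Scanning the 29 overlapping bigram windows for "wake as":
  (none found)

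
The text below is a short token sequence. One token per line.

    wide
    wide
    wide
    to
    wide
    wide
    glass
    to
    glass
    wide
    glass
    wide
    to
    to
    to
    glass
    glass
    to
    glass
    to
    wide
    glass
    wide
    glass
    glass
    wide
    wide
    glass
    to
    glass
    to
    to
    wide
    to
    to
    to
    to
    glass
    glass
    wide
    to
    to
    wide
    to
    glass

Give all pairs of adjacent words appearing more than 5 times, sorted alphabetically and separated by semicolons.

Bigram counts meeting the condition (more than 5 times):
  to glass: 6
  to to: 7

to glass; to to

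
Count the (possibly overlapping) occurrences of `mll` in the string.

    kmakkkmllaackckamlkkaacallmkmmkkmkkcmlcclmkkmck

Sliding a length-3 window over the 47 characters (45 positions):
  position 7–9: mll

1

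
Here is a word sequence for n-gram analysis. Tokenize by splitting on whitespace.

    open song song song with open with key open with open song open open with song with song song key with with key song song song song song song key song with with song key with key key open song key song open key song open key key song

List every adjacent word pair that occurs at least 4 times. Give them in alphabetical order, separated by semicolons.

key song; song key; song song

Bigram counts meeting the condition (at least 4 times):
  key song: 5
  song key: 4
  song song: 8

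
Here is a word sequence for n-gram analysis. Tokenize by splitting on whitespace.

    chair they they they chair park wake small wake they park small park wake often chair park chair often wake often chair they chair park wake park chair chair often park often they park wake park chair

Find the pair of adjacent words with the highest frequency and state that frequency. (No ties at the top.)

"park wake", 4 times

Bigram frequencies (highest first):
  park wake: 4
  chair park: 3
  park chair: 3
  chair they: 2
  they they: 2
  they chair: 2
  … (15 more, each ≤ 2)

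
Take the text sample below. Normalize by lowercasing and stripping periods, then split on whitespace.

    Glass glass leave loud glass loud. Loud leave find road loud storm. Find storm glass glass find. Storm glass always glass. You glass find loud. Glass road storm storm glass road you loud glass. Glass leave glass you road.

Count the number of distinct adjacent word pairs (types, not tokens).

27

39 tokens → 38 bigram windows in total.
Repeated bigrams (each contributes count−1 duplicates):
  glass glass: 3
  loud glass: 3
  storm glass: 3
  find storm: 2
  glass find: 2
  glass leave: 2
  glass road: 2
  glass you: 2
11 duplicate windows → 38 − 11 = 27 distinct.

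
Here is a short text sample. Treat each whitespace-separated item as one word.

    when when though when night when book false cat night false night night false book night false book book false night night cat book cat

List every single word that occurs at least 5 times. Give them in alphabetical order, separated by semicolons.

book; false; night

Unigram counts meeting the condition (at least 5 times):
  book: 5
  false: 5
  night: 7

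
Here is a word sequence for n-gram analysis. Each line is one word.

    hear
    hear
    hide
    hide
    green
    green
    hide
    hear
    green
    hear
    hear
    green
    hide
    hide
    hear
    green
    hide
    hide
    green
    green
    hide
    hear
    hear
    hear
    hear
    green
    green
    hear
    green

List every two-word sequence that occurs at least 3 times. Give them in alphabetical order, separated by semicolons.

Bigram counts meeting the condition (at least 3 times):
  green green: 3
  green hide: 4
  hear green: 5
  hear hear: 5
  hide hear: 3
  hide hide: 3

green green; green hide; hear green; hear hear; hide hear; hide hide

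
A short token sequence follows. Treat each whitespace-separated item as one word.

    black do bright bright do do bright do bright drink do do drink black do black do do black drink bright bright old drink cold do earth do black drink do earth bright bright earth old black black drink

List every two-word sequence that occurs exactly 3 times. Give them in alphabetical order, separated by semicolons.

black do; black drink; bright bright; do black; do bright; do do

Bigram counts meeting the condition (exactly 3 times):
  black do: 3
  black drink: 3
  bright bright: 3
  do black: 3
  do bright: 3
  do do: 3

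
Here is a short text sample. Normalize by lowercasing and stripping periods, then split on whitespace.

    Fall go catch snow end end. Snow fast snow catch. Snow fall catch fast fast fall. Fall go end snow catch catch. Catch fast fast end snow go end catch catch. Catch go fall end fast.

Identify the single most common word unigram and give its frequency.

"catch", 9 times

Unigram frequencies (highest first):
  catch: 9
  snow: 6
  end: 6
  fast: 6
  fall: 5
  go: 4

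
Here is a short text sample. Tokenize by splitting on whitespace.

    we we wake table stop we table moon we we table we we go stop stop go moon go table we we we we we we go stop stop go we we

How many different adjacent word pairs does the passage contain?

17

32 tokens → 31 bigram windows in total.
Repeated bigrams (each contributes count−1 duplicates):
  we we: 9
  go stop: 2
  stop go: 2
  stop stop: 2
  table we: 2
  we go: 2
  we table: 2
14 duplicate windows → 31 − 14 = 17 distinct.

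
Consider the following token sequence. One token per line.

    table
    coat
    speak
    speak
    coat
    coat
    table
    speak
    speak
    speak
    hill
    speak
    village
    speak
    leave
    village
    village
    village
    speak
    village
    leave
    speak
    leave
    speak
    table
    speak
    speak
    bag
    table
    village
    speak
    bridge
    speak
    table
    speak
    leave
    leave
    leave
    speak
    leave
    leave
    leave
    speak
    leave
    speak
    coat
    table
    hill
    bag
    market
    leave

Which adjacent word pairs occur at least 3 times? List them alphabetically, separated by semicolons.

leave leave; leave speak; speak leave; speak speak; table speak; village speak

Bigram counts meeting the condition (at least 3 times):
  leave leave: 4
  leave speak: 5
  speak leave: 5
  speak speak: 4
  table speak: 3
  village speak: 3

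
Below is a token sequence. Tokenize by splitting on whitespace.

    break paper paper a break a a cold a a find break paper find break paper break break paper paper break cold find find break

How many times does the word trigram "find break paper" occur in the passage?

Scanning the 23 overlapping trigram windows for "find break paper":
  position 11–13: find break paper
  position 14–16: find break paper

2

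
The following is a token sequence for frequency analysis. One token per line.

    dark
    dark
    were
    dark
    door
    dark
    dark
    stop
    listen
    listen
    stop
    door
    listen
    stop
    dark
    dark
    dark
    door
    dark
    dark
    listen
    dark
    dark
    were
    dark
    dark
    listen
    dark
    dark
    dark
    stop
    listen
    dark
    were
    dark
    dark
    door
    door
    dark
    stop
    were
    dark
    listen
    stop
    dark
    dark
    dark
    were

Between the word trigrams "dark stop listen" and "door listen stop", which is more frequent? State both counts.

"dark stop listen": 2 occurrences
"door listen stop": 1 occurrence

"dark stop listen" (2 vs 1)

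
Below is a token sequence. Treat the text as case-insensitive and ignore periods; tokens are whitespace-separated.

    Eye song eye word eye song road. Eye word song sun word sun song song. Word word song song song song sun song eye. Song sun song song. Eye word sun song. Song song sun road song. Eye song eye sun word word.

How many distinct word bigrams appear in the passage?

17

43 tokens → 42 bigram windows in total.
Repeated bigrams (each contributes count−1 duplicates):
  song song: 7
  song eye: 5
  eye song: 4
  song sun: 4
  sun song: 4
  eye word: 3
  sun word: 2
  word song: 2
  … (2 more repeated)
25 duplicate windows → 42 − 25 = 17 distinct.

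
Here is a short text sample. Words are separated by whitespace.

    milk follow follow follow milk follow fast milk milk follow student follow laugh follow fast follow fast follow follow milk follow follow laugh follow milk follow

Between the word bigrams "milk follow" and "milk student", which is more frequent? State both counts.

"milk follow": 5 occurrences
"milk student": 0 occurrences

"milk follow" (5 vs 0)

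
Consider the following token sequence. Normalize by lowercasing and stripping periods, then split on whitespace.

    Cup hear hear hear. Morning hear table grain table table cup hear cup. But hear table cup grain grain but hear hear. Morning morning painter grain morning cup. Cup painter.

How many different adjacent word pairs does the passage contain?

22

30 tokens → 29 bigram windows in total.
Repeated bigrams (each contributes count−1 duplicates):
  hear hear: 3
  but hear: 2
  cup hear: 2
  hear morning: 2
  hear table: 2
  table cup: 2
7 duplicate windows → 29 − 7 = 22 distinct.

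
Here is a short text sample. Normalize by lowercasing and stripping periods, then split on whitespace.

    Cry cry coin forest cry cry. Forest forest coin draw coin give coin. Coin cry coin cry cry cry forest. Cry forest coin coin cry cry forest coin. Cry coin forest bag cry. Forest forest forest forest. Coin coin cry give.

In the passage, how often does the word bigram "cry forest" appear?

Scanning the 40 overlapping bigram windows for "cry forest":
  position 6–7: cry forest
  position 19–20: cry forest
  position 21–22: cry forest
  position 26–27: cry forest
  position 33–34: cry forest

5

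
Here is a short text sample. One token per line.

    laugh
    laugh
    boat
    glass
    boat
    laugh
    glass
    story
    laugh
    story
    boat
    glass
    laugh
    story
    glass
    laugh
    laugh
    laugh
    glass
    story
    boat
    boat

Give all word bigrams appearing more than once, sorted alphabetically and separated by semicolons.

boat glass; glass laugh; glass story; laugh glass; laugh laugh; laugh story; story boat

Bigram counts meeting the condition (more than once):
  boat glass: 2
  glass laugh: 2
  glass story: 2
  laugh glass: 2
  laugh laugh: 3
  laugh story: 2
  story boat: 2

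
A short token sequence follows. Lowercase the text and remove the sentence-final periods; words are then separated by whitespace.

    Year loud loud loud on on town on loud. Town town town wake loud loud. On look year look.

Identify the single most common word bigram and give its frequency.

"loud loud", 3 times

Bigram frequencies (highest first):
  loud loud: 3
  loud on: 2
  town town: 2
  year loud: 1
  on on: 1
  on town: 1
  … (8 more, each ≤ 1)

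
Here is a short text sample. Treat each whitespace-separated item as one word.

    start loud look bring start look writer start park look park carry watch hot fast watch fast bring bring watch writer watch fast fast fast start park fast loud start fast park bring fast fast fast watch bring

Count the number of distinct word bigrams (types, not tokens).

38 tokens → 37 bigram windows in total.
Repeated bigrams (each contributes count−1 duplicates):
  fast fast: 4
  fast watch: 2
  start park: 2
  watch fast: 2
6 duplicate windows → 37 − 6 = 31 distinct.

31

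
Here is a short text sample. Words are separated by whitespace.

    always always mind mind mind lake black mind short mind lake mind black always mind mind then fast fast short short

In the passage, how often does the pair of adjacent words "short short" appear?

Scanning the 20 overlapping bigram windows for "short short":
  position 20–21: short short

1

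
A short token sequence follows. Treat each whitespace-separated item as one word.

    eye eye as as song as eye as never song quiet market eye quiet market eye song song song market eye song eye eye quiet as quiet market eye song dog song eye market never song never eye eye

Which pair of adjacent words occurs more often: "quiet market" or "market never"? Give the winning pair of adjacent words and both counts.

"quiet market" (3 vs 1)

"quiet market": 3 occurrences
"market never": 1 occurrence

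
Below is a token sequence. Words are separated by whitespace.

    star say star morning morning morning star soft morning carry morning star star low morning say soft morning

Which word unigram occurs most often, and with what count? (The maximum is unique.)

"morning", 7 times

Unigram frequencies (highest first):
  morning: 7
  star: 5
  say: 2
  soft: 2
  carry: 1
  low: 1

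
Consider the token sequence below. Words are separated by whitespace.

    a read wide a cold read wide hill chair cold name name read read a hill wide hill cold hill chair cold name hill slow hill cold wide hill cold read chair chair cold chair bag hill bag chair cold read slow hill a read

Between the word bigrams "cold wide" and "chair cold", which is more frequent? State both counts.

"cold wide": 1 occurrence
"chair cold": 4 occurrences

"chair cold" (4 vs 1)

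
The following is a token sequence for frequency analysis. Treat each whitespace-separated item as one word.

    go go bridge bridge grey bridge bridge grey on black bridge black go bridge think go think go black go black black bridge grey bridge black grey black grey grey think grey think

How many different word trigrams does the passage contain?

29

33 tokens → 31 trigram windows in total.
Repeated trigrams (each contributes count−1 duplicates):
  bridge bridge grey: 2
  bridge grey bridge: 2
2 duplicate windows → 31 − 2 = 29 distinct.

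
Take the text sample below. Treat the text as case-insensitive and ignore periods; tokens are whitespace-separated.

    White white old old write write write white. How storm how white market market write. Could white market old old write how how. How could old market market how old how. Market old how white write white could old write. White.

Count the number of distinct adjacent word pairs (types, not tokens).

41 tokens → 40 bigram windows in total.
Repeated bigrams (each contributes count−1 duplicates):
  old write: 3
  write white: 3
  could old: 2
  how how: 2
  how white: 2
  market market: 2
  market old: 2
  old how: 2
  … (3 more repeated)
13 duplicate windows → 40 − 13 = 27 distinct.

27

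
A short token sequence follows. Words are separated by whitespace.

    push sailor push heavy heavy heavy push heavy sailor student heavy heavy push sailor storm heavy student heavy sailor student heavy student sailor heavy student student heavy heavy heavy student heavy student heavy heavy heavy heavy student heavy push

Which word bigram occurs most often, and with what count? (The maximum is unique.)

"heavy heavy", 8 times

Bigram frequencies (highest first):
  heavy heavy: 8
  student heavy: 7
  heavy student: 6
  heavy push: 3
  push sailor: 2
  push heavy: 2
  … (8 more, each ≤ 2)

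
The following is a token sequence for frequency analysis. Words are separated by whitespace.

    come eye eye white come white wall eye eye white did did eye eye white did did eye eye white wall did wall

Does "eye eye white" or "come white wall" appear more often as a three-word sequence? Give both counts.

"eye eye white" (4 vs 1)

"eye eye white": 4 occurrences
"come white wall": 1 occurrence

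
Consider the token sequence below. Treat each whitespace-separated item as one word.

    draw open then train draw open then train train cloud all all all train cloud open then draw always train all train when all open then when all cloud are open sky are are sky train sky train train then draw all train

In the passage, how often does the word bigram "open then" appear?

Scanning the 42 overlapping bigram windows for "open then":
  position 2–3: open then
  position 6–7: open then
  position 16–17: open then
  position 25–26: open then

4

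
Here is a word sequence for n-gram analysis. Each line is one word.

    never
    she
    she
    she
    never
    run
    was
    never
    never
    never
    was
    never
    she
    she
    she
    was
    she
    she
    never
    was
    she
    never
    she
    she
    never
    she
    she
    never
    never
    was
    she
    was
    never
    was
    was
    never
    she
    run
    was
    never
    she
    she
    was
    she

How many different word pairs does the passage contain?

12

44 tokens → 43 bigram windows in total.
Repeated bigrams (each contributes count−1 duplicates):
  she she: 8
  never she: 6
  she never: 5
  was never: 5
  never was: 4
  was she: 4
  never never: 3
  she was: 3
  … (1 more repeated)
31 duplicate windows → 43 − 31 = 12 distinct.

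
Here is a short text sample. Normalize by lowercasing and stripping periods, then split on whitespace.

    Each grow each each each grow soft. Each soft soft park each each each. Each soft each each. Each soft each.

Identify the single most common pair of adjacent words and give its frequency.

"each each", 7 times

Bigram frequencies (highest first):
  each each: 7
  soft each: 3
  each soft: 3
  each grow: 2
  grow each: 1
  grow soft: 1
  … (3 more, each ≤ 1)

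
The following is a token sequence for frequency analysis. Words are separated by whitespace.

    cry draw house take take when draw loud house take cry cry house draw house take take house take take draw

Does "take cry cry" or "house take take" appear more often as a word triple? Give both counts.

"house take take" (3 vs 1)

"take cry cry": 1 occurrence
"house take take": 3 occurrences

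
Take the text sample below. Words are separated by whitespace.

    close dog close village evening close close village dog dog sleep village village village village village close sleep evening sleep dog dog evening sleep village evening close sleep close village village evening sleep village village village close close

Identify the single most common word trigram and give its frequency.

Trigram frequencies (highest first):
  village village village: 4
  village evening close: 2
  sleep village village: 2
  village village close: 2
  evening sleep village: 2
  close dog close: 1
  … (23 more, each ≤ 1)

"village village village", 4 times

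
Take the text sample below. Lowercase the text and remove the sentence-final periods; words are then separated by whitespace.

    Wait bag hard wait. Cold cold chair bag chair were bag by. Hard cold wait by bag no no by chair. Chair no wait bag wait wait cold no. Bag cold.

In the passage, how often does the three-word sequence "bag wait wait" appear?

Scanning the 29 overlapping trigram windows for "bag wait wait":
  position 25–27: bag wait wait

1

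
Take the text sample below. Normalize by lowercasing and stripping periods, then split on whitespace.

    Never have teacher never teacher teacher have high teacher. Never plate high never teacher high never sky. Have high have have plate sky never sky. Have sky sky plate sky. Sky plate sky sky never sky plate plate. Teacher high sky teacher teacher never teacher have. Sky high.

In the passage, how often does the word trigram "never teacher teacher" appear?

Scanning the 46 overlapping trigram windows for "never teacher teacher":
  position 4–6: never teacher teacher

1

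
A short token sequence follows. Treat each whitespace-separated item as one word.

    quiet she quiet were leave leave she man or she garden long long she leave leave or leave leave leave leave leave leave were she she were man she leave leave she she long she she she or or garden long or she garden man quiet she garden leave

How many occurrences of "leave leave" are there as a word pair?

8

Scanning the 48 overlapping bigram windows for "leave leave":
  position 5–6: leave leave
  position 15–16: leave leave
  position 18–19: leave leave
  position 19–20: leave leave
  position 20–21: leave leave
  position 21–22: leave leave
  position 22–23: leave leave
  position 30–31: leave leave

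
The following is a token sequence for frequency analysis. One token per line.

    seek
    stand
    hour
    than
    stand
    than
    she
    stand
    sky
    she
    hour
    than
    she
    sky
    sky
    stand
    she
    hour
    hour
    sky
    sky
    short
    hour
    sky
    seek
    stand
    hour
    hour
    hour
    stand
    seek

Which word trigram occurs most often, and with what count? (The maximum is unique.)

Trigram frequencies (highest first):
  seek stand hour: 2
  stand hour than: 1
  hour than stand: 1
  than stand than: 1
  stand than she: 1
  than she stand: 1
  … (22 more, each ≤ 1)

"seek stand hour", 2 times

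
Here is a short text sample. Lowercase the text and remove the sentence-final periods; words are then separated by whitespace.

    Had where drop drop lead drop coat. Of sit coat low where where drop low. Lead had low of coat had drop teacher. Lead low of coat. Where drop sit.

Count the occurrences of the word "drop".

Scanning the 30 tokens for "drop":
  position 3: drop
  position 4: drop
  position 6: drop
  position 14: drop
  position 22: drop
  position 29: drop

6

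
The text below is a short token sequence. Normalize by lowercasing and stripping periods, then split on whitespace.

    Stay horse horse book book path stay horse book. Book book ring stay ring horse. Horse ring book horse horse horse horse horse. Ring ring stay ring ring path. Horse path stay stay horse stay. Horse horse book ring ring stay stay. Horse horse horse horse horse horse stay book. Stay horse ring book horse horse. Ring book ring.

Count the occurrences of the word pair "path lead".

Scanning the 58 overlapping bigram windows for "path lead":
  (none found)

0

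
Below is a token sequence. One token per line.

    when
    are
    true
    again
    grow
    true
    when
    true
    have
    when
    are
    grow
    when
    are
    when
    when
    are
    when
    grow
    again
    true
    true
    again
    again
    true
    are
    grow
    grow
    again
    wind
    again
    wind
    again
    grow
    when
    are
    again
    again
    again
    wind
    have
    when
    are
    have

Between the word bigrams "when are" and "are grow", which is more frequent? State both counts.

"when are": 6 occurrences
"are grow": 2 occurrences

"when are" (6 vs 2)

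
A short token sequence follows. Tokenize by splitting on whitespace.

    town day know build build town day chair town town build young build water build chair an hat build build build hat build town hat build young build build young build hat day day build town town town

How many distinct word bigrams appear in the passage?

22

38 tokens → 37 bigram windows in total.
Repeated bigrams (each contributes count−1 duplicates):
  build build: 4
  build town: 3
  build young: 3
  hat build: 3
  town town: 3
  young build: 3
  build hat: 2
  town day: 2
15 duplicate windows → 37 − 15 = 22 distinct.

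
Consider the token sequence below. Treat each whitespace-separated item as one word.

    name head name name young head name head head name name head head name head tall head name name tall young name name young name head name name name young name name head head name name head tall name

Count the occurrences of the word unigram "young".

4

Scanning the 39 tokens for "young":
  position 5: young
  position 21: young
  position 24: young
  position 30: young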